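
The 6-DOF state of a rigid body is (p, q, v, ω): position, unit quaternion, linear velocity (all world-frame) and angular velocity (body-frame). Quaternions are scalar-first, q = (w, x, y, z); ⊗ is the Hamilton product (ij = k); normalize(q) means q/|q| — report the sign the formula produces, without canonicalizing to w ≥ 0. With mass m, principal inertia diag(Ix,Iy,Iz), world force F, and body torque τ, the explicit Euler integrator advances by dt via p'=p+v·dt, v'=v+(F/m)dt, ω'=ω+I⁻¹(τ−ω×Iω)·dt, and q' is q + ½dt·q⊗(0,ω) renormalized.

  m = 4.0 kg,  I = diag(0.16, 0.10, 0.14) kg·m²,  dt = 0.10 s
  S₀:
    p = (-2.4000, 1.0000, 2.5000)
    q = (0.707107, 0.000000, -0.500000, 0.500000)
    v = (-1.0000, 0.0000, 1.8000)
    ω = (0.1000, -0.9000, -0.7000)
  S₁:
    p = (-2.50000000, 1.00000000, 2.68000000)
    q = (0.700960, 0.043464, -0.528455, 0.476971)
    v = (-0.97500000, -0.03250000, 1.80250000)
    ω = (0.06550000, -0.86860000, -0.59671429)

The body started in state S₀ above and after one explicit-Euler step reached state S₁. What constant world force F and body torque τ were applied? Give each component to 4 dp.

v₁ − v₀ = (0.02500000, -0.03250000, 0.00250000)
m·(v₁−v₀)/dt = (1.0000, -1.3000, 0.1000)
rate change Δω = (-0.03450000, 0.03140000, 0.10328571)
applied torque τ = (-0.0300, 0.0300, 0.1500)

F = (1.0000, -1.3000, 0.1000)
τ = (-0.0300, 0.0300, 0.1500)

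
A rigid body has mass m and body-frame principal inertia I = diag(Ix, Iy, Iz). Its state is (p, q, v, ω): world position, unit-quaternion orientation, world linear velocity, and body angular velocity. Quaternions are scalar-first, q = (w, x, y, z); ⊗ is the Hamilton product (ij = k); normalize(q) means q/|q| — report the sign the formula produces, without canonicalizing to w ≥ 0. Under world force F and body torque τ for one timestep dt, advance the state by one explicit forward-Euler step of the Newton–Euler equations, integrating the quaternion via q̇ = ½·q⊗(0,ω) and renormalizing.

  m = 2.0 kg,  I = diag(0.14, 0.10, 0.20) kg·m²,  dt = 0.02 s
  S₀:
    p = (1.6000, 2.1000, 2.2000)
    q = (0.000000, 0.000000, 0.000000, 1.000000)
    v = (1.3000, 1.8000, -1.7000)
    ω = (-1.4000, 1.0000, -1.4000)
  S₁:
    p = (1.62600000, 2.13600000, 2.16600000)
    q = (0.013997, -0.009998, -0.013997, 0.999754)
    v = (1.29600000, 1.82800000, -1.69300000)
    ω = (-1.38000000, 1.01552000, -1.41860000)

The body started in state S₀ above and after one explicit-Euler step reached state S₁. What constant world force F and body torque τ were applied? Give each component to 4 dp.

ω₁ − ω₀ = (0.02000000, 0.01552000, -0.01860000)
precession coupling = (-0.1400, -0.1176, 0.0560)
applied torque τ = (0.0000, -0.0400, -0.1300)
v₁ − v₀ = (-0.00400000, 0.02800000, 0.00700000)
F = m·Δv/dt = (-0.4000, 2.8000, 0.7000)

F = (-0.4000, 2.8000, 0.7000)
τ = (0.0000, -0.0400, -0.1300)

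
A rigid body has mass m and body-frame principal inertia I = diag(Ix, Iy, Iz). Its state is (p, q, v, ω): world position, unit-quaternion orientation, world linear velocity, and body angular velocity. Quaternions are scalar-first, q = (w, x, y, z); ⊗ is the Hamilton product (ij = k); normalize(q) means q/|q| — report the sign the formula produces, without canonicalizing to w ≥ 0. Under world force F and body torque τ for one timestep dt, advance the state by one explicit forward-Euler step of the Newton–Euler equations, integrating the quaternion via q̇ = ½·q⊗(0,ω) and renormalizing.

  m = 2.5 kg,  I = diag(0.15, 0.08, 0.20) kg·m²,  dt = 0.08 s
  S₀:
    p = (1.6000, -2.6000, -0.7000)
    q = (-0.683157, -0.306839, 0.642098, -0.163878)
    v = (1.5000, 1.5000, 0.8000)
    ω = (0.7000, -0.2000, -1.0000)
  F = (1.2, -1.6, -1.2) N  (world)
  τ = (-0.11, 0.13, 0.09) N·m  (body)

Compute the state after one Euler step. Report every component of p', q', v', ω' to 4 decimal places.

a = (0.4800, -0.6400, -0.4800)
new position p' = (1.7200, -2.4800, -0.6360)
new velocity v' = (1.5384, 1.4488, 0.7616)
gyro term ω×Iω = (0.0240, 0.0350, 0.0098)
(τ − ω×Iω)/I = (-0.8933, 1.1875, 0.4010)
ω' = ω + α·dt = (0.6285, -0.1050, -0.9679)
2q̇ = q⊗(0,ω) = (0.1793289, -1.1530835, -0.2849222, 0.2950562)
updated quaternion q' = (-0.6752, -0.3525, 0.6299, -0.1519)

p' = (1.7200, -2.4800, -0.6360)
q' = (-0.6752, -0.3525, 0.6299, -0.1519)
v' = (1.5384, 1.4488, 0.7616)
ω' = (0.6285, -0.1050, -0.9679)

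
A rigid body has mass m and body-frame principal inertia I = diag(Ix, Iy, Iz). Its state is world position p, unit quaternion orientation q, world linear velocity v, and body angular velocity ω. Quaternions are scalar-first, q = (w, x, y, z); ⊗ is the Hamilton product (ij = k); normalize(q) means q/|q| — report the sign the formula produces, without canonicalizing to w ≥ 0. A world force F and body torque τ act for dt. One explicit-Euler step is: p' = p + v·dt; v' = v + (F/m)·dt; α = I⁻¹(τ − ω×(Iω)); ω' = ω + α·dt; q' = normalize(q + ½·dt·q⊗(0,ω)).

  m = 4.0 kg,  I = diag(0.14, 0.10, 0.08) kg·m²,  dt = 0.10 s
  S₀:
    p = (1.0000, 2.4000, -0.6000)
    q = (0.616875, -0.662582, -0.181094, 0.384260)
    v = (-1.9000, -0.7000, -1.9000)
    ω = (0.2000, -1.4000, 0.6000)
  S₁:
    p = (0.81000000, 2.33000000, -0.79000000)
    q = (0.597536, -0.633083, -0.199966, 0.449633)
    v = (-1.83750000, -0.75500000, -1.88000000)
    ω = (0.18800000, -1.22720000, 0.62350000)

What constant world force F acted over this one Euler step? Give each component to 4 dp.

Δv = v₁−v₀ = (0.06250000, -0.05500000, 0.02000000)
applied force F = (2.5000, -2.2000, 0.8000)

F = (2.5000, -2.2000, 0.8000)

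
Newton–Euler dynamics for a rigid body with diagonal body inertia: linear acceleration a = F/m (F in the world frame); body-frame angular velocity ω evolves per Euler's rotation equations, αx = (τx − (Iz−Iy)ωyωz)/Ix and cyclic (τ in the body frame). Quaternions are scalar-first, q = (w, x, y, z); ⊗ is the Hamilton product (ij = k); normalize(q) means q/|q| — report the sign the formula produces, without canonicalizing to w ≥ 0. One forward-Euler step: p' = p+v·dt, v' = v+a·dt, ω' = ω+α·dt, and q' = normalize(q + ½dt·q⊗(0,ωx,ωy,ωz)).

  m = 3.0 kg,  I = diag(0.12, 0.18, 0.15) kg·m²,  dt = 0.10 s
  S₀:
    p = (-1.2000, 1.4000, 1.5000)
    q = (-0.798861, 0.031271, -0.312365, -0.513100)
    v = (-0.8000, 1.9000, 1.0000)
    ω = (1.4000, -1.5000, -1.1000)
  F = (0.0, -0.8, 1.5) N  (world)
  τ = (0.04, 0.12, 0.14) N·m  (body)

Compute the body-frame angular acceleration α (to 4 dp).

α = (0.7458, 0.4100, 1.7733)

gyro term ω×Iω = (-0.0495, 0.0462, -0.1260)
α = I⁻¹(τ − ω×Iω) = (0.7458, 0.4100, 1.7733)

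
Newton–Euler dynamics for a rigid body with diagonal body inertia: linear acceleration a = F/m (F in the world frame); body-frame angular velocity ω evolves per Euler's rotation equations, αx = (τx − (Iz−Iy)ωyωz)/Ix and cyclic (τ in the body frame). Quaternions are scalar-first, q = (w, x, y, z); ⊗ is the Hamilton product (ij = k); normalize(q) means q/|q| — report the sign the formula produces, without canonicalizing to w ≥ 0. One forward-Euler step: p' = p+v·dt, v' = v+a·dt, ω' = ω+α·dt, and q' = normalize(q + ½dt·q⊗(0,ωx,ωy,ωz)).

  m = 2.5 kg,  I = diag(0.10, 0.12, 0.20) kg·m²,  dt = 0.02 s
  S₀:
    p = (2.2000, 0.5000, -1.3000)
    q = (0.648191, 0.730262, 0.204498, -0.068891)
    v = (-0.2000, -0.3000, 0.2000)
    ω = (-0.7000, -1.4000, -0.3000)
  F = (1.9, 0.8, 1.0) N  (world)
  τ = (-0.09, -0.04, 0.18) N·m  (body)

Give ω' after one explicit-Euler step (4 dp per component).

ω×(Iω) gyroscopic = (0.0336, -0.0210, 0.0196)
angular accel α = (-1.2360, -0.1583, 0.8020)
new body rate ω' = (-0.7247, -1.4032, -0.2840)

ω' = (-0.7247, -1.4032, -0.2840)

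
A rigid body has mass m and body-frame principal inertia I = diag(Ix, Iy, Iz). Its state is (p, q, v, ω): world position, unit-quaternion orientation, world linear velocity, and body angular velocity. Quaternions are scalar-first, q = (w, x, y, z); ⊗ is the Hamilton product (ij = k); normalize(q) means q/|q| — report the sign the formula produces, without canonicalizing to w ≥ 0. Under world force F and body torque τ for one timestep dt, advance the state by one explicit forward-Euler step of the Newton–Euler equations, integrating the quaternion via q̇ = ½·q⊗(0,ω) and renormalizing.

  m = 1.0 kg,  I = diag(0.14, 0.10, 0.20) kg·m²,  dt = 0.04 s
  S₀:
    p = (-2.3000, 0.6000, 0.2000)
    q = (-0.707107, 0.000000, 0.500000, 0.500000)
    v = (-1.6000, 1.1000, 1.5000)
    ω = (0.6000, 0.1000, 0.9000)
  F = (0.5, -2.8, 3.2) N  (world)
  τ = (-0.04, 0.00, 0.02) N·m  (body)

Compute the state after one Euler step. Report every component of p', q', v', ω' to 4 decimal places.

p + v·dt = (-2.3640, 0.6440, 0.2600)
v' = v + a·dt = (-1.5800, 0.9880, 1.6280)
α = I⁻¹(τ − ω×Iω) = (-0.3500, 0.3240, 0.1120)
ω' = ω + α·dt = (0.5860, 0.1130, 0.9045)
2q̇ = q⊗(0,ω) = (-0.5000000, -0.0242642, 0.2292893, -0.9363963)
q + ½dt·q⊗(0,ω), renormalized = (-0.7169, -0.0005, 0.5045, 0.4812)

p' = (-2.3640, 0.6440, 0.2600)
q' = (-0.7169, -0.0005, 0.5045, 0.4812)
v' = (-1.5800, 0.9880, 1.6280)
ω' = (0.5860, 0.1130, 0.9045)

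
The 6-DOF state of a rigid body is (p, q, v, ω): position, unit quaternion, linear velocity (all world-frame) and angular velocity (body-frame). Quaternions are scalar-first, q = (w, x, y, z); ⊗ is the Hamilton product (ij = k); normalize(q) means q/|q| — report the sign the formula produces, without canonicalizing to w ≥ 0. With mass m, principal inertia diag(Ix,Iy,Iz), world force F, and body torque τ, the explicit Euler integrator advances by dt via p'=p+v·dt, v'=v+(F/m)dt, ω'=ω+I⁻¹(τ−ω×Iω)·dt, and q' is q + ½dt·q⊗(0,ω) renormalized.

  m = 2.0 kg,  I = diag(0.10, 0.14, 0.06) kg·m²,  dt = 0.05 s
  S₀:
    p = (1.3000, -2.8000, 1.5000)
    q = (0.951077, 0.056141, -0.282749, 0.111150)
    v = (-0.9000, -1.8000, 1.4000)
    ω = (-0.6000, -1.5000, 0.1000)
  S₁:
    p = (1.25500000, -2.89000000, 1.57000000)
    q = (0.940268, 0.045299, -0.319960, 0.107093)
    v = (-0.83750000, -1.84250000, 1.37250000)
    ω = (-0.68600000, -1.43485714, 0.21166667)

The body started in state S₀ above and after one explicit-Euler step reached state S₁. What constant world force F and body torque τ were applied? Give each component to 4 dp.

Δv = v₁−v₀ = (0.06250000, -0.04250000, -0.02750000)
F = m·Δv/dt = (2.5000, -1.7000, -1.1000)
rate change Δω = (-0.08600000, 0.06514286, 0.11166667)
ω₀×(Iω₀) = (0.0120, -0.0024, 0.0360)
τ = I·(Δω/dt) + ω₀×(Iω₀) = (-0.1600, 0.1800, 0.1700)

F = (2.5000, -1.7000, -1.1000)
τ = (-0.1600, 0.1800, 0.1700)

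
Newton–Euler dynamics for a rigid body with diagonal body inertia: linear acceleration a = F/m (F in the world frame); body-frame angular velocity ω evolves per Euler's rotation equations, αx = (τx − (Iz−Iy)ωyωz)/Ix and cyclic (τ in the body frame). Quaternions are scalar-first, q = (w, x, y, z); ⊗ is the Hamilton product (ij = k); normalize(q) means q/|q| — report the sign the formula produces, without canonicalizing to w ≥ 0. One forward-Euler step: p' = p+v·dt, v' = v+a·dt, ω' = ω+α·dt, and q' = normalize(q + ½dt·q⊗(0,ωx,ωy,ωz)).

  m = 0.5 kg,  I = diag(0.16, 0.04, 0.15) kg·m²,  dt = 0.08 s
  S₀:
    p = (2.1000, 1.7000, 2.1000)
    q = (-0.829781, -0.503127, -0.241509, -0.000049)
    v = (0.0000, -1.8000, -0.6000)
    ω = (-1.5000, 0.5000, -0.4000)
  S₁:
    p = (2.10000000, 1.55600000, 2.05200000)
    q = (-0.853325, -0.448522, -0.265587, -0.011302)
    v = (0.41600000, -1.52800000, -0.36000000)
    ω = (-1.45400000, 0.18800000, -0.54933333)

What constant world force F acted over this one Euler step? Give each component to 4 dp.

velocity change Δv = (0.41600000, 0.27200000, 0.24000000)
applied force F = (2.6000, 1.7000, 1.5000)

F = (2.6000, 1.7000, 1.5000)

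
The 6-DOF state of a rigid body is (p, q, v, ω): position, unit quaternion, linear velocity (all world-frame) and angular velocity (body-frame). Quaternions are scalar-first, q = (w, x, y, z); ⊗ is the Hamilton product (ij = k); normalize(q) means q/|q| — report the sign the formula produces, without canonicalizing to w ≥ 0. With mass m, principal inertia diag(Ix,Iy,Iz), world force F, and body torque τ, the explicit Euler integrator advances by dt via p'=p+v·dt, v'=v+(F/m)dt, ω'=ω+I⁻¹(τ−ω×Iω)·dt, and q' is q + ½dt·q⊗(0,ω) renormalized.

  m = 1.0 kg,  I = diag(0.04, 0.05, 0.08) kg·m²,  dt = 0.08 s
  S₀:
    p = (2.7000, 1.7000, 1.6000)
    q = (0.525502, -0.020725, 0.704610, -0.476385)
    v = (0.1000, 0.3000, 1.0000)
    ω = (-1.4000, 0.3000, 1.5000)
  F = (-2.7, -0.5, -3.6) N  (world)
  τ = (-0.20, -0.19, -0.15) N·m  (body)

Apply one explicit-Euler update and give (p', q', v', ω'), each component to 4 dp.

p' = (2.7080, 1.7240, 1.6800)
q' = (0.5426, -0.0022, 0.7363, -0.4043)
v' = (-0.1160, 0.2600, 0.7120)
ω' = (-1.8270, -0.1384, 1.3542)

linear accel F/m = (-2.7000, -0.5000, -3.6000)
p + v·dt = (2.7080, 1.7240, 1.6800)
new velocity v' = (-0.1160, 0.2600, 0.7120)
(τ − ω×Iω)/I = (-5.3375, -5.4800, -1.8225)
ω + α·dt = (-1.8270, -0.1384, 1.3542)
2q̇ = q⊗(0,ω) = (0.4741795, 0.4641277, 0.8556771, 1.7684895)
updated quaternion q' = (0.5426, -0.0022, 0.7363, -0.4043)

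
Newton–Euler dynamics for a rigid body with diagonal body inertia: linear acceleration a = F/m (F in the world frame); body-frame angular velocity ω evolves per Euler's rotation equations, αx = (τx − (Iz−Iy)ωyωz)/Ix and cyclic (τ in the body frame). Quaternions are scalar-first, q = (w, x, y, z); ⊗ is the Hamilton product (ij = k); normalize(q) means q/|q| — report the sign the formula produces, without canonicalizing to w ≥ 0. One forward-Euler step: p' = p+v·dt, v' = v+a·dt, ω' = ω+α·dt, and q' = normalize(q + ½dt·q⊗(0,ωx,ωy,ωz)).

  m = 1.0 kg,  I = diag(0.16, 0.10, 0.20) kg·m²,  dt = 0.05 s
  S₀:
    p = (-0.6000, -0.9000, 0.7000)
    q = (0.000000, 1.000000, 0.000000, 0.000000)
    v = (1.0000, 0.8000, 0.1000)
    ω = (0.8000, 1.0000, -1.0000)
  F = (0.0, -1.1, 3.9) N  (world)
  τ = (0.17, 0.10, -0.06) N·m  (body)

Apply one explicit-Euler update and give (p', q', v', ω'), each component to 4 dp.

ω×(Iω) gyroscopic = (-0.1000, 0.0320, -0.0480)
α = I⁻¹(τ − ω×Iω) = (1.6875, 0.6800, -0.0600)
ω + α·dt = (0.8844, 1.0340, -1.0030)
Hamilton product q⊗(0,ω) = (-0.8000000, 0.0000000, 1.0000000, 1.0000000)
q' = normalize(q + ½dt·q⊗(0,ω)) = (-0.0200, 0.9992, 0.0250, 0.0250)
p + v·dt = (-0.5500, -0.8600, 0.7050)
v' = v + a·dt = (1.0000, 0.7450, 0.2950)

p' = (-0.5500, -0.8600, 0.7050)
q' = (-0.0200, 0.9992, 0.0250, 0.0250)
v' = (1.0000, 0.7450, 0.2950)
ω' = (0.8844, 1.0340, -1.0030)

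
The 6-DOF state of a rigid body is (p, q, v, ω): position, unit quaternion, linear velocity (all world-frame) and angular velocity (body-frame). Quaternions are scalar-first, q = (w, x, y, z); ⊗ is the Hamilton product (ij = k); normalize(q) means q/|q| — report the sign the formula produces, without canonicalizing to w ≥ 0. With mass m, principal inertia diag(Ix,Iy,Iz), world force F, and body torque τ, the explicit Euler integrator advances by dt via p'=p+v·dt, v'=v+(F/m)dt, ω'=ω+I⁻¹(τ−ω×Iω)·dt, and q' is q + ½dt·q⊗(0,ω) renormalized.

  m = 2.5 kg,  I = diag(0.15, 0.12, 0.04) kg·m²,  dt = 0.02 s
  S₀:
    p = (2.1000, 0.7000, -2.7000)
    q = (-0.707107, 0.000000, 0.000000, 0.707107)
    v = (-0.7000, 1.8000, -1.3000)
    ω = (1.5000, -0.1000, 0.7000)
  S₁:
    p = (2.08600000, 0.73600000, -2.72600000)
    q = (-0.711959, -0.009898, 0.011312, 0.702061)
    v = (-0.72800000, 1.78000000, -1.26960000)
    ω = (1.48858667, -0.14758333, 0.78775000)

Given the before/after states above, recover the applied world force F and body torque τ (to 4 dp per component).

F = (-3.5000, -2.5000, 3.8000)
τ = (-0.0800, -0.1700, 0.1800)

velocity change Δv = (-0.02800000, -0.02000000, 0.03040000)
applied force F = (-3.5000, -2.5000, 3.8000)
Δω = ω₁−ω₀ = (-0.01141333, -0.04758333, 0.08775000)
gyro term ω₀×Iω₀ = (0.0056, 0.1155, 0.0045)
applied torque τ = (-0.0800, -0.1700, 0.1800)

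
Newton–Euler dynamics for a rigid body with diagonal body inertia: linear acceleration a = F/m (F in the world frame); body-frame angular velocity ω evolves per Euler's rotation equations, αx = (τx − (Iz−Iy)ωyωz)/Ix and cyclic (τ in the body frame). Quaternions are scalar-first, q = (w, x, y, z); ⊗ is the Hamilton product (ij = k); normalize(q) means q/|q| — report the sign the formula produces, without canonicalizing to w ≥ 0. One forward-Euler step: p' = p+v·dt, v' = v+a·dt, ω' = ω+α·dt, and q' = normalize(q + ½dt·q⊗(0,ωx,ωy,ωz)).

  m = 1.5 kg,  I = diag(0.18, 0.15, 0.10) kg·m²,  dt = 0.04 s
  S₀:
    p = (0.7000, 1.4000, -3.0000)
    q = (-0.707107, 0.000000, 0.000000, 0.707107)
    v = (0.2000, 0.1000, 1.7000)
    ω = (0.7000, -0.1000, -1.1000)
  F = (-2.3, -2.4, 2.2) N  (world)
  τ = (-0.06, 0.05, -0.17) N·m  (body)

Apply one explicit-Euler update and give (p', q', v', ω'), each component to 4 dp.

p' = (0.7080, 1.4040, -2.9320)
q' = (-0.6913, -0.0085, 0.0113, 0.7224)
v' = (0.1387, 0.0360, 1.7587)
ω' = (0.6879, -0.0702, -1.1688)

α = I⁻¹(τ − ω×Iω) = (-0.3028, 0.7440, -1.7210)
ω' = ω + α·dt = (0.6879, -0.0702, -1.1688)
Hamilton product q⊗(0,ω) = (0.7778177, -0.4242642, 0.5656856, 0.7778177)
updated quaternion q' = (-0.6913, -0.0085, 0.0113, 0.7224)
a = F/m = (-1.5333, -1.6000, 1.4667)
p' = p + v·dt = (0.7080, 1.4040, -2.9320)
new velocity v' = (0.1387, 0.0360, 1.7587)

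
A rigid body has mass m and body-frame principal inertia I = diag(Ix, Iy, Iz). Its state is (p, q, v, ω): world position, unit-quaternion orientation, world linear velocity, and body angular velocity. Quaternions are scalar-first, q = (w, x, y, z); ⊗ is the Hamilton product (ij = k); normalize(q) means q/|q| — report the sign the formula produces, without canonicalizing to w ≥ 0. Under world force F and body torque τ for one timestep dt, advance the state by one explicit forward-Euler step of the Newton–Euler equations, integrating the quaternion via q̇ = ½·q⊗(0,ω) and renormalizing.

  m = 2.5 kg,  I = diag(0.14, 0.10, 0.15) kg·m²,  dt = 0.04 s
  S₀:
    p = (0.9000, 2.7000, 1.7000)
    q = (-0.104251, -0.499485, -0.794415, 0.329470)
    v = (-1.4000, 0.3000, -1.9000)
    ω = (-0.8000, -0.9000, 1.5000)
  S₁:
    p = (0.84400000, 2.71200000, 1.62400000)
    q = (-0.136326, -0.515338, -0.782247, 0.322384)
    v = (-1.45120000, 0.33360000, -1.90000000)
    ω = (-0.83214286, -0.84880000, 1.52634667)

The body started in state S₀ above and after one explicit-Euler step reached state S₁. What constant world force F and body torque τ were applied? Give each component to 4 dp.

Δω = ω₁−ω₀ = (-0.03214286, 0.05120000, 0.02634667)
applied torque τ = (-0.1800, 0.1400, 0.0700)
Δv = v₁−v₀ = (-0.05120000, 0.03360000, 0.00000000)
F = m·Δv/dt = (-3.2000, 2.1000, 0.0000)

F = (-3.2000, 2.1000, 0.0000)
τ = (-0.1800, 0.1400, 0.0700)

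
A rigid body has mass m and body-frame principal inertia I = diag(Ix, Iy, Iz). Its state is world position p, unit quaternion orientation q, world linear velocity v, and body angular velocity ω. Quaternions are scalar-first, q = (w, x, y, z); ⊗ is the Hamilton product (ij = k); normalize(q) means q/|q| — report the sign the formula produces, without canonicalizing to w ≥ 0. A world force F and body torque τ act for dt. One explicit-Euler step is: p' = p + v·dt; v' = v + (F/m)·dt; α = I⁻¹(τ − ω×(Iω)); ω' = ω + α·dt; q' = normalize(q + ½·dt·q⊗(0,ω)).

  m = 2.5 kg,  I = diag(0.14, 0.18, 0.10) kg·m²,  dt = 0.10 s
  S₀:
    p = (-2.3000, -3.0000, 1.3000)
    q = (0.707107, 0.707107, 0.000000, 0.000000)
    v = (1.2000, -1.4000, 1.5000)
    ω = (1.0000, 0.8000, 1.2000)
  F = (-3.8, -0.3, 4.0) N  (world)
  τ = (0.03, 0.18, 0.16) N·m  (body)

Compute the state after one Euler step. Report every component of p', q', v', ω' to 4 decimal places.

p' = (-2.1800, -3.1400, 1.4500)
q' = (0.6692, 0.7396, -0.0141, 0.0704)
v' = (1.0480, -1.4120, 1.6600)
ω' = (1.0763, 0.8733, 1.3280)

precession coupling ω×(Iω) = (-0.0768, 0.0480, 0.0320)
(τ − ω×Iω)/I = (0.7629, 0.7333, 1.2800)
ω + α·dt = (1.0763, 0.8733, 1.3280)
q⊗(0,ω) = (-0.7071070, 0.7071070, -0.2828428, 1.4142140)
q' = normalize(q + ½dt·q⊗(0,ω)) = (0.6692, 0.7396, -0.0141, 0.0704)
a = F/m = (-1.5200, -0.1200, 1.6000)
p + v·dt = (-2.1800, -3.1400, 1.4500)
new velocity v' = (1.0480, -1.4120, 1.6600)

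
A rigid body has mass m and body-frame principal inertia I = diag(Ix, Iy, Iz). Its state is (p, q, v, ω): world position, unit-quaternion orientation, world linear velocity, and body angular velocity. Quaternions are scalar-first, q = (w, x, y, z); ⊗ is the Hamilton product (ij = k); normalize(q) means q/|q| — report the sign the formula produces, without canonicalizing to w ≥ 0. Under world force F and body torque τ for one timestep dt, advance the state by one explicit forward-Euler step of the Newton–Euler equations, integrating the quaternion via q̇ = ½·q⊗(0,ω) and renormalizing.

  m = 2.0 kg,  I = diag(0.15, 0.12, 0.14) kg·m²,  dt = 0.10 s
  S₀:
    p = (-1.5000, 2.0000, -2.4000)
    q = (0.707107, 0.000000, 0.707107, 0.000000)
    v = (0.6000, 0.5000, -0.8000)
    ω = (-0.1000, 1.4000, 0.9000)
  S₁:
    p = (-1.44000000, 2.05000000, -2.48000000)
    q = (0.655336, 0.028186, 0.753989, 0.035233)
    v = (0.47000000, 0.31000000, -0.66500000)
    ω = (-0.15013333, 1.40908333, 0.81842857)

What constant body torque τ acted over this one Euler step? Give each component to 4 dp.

τ = (-0.0500, 0.0100, -0.1100)

ω₁ − ω₀ = (-0.05013333, 0.00908333, -0.08157143)
ω₀×(Iω₀) = (0.0252, -0.0009, 0.0042)
applied torque τ = (-0.0500, 0.0100, -0.1100)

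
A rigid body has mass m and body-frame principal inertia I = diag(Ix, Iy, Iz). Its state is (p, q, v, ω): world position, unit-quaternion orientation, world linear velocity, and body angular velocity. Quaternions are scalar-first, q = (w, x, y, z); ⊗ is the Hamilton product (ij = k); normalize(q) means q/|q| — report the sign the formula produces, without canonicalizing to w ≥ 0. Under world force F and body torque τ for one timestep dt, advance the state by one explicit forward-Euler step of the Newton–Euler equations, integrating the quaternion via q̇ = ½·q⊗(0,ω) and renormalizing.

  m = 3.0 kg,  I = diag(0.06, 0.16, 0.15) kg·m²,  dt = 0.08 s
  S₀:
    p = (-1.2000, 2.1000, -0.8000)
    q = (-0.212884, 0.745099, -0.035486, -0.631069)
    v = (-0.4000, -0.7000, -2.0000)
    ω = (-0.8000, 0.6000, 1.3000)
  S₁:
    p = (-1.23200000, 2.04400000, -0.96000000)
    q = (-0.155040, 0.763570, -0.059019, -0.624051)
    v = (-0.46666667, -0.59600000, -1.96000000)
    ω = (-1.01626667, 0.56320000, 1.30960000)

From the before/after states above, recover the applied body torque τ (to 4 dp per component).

Δω = ω₁−ω₀ = (-0.21626667, -0.03680000, 0.00960000)
ω₀×(Iω₀) = (-0.0078, 0.0936, -0.0480)
τ = I·(Δω/dt) + ω₀×(Iω₀) = (-0.1700, 0.0200, -0.0300)

τ = (-0.1700, 0.0200, -0.0300)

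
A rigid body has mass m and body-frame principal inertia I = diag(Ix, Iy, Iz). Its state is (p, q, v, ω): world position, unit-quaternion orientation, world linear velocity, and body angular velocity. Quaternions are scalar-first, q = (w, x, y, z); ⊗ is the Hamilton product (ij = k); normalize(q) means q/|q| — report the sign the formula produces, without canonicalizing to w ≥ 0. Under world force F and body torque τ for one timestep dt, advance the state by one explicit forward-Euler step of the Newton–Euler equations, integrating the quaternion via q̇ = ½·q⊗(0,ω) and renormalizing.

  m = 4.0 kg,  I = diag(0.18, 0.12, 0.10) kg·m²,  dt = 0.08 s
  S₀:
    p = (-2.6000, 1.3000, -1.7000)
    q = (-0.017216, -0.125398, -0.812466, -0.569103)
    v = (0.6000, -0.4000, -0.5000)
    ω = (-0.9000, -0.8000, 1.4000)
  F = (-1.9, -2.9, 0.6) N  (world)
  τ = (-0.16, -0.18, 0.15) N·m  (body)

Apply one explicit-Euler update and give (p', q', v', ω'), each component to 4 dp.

linear accel F/m = (-0.4750, -0.7250, 0.1500)
new position p' = (-2.5520, 1.2680, -1.7400)
new velocity v' = (0.5620, -0.4580, -0.4880)
angular accel α = (-1.0133, -0.6600, 1.9320)
new body rate ω' = (-0.9811, -0.8528, 1.5546)
2q̇ = q⊗(0,ω) = (0.0339132, -1.5772404, 0.7015227, -0.6550034)
q' = normalize(q + ½dt·q⊗(0,ω)) = (-0.0158, -0.1880, -0.7823, -0.5937)

p' = (-2.5520, 1.2680, -1.7400)
q' = (-0.0158, -0.1880, -0.7823, -0.5937)
v' = (0.5620, -0.4580, -0.4880)
ω' = (-0.9811, -0.8528, 1.5546)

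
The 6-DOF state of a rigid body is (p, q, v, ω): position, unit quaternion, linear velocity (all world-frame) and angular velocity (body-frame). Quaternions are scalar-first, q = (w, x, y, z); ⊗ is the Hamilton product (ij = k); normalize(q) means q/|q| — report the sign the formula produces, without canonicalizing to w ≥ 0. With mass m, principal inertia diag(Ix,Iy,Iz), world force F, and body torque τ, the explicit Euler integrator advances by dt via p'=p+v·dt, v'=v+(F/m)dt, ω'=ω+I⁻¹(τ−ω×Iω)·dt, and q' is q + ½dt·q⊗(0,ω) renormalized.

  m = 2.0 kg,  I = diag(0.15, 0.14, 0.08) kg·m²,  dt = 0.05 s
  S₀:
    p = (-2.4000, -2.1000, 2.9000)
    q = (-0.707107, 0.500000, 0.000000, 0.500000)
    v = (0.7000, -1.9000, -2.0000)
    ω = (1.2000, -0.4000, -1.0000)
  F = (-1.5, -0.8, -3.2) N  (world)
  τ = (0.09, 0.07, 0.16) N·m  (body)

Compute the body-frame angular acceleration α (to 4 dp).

α = (0.7600, 1.1000, 1.9400)

gyro term ω×Iω = (-0.0240, -0.0840, 0.0048)
(τ − ω×Iω)/I = (0.7600, 1.1000, 1.9400)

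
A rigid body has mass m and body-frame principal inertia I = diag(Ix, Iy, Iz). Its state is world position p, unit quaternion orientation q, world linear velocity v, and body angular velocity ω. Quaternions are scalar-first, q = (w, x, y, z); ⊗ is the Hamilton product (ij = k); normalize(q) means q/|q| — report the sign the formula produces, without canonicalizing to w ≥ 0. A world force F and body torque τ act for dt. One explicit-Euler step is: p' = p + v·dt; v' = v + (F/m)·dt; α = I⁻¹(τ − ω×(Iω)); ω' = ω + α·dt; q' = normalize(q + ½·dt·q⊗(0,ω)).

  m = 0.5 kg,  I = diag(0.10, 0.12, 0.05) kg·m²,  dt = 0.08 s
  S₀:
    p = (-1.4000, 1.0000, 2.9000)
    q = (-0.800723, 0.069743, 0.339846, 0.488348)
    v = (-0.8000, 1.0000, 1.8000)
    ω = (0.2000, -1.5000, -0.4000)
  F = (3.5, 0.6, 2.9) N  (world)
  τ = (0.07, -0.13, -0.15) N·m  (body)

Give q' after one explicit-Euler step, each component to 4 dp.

q⊗(0,ω) = (0.6911596, 0.4364390, 1.3266513, 0.1477055)
q + ½dt·q⊗(0,ω), renormalized = (-0.7716, 0.0870, 0.3921, 0.4933)

q' = (-0.7716, 0.0870, 0.3921, 0.4933)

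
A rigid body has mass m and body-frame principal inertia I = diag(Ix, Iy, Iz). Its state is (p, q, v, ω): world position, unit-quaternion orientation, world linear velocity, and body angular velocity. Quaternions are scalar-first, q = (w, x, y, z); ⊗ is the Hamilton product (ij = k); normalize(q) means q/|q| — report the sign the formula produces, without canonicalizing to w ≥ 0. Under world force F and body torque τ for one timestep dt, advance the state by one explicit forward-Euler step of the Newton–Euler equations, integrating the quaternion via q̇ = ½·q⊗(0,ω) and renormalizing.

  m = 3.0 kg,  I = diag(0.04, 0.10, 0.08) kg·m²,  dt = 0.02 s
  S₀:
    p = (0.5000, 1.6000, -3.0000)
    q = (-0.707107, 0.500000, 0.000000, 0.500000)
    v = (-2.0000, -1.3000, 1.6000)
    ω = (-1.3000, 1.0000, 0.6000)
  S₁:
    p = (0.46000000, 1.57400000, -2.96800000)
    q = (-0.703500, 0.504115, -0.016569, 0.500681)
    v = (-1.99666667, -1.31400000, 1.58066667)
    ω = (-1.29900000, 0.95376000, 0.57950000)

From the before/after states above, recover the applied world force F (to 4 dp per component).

F = (0.5000, -2.1000, -2.9000)

v₁ − v₀ = (0.00333333, -0.01400000, -0.01933333)
m·(v₁−v₀)/dt = (0.5000, -2.1000, -2.9000)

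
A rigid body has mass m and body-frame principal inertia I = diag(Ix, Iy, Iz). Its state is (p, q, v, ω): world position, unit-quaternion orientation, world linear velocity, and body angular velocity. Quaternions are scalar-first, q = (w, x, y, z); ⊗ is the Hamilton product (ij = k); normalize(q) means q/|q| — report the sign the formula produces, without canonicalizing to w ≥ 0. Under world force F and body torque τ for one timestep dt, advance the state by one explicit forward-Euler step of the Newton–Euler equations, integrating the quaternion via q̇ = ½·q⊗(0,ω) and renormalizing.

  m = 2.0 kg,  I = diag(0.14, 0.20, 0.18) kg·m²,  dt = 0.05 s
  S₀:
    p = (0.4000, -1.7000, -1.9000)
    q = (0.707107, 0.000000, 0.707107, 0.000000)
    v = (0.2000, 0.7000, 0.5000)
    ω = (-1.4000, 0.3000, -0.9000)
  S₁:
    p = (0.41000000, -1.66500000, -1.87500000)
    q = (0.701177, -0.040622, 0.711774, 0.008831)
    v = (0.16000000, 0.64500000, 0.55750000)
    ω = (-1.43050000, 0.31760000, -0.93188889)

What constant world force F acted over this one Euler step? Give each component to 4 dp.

F = (-1.6000, -2.2000, 2.3000)

velocity change Δv = (-0.04000000, -0.05500000, 0.05750000)
F = m·Δv/dt = (-1.6000, -2.2000, 2.3000)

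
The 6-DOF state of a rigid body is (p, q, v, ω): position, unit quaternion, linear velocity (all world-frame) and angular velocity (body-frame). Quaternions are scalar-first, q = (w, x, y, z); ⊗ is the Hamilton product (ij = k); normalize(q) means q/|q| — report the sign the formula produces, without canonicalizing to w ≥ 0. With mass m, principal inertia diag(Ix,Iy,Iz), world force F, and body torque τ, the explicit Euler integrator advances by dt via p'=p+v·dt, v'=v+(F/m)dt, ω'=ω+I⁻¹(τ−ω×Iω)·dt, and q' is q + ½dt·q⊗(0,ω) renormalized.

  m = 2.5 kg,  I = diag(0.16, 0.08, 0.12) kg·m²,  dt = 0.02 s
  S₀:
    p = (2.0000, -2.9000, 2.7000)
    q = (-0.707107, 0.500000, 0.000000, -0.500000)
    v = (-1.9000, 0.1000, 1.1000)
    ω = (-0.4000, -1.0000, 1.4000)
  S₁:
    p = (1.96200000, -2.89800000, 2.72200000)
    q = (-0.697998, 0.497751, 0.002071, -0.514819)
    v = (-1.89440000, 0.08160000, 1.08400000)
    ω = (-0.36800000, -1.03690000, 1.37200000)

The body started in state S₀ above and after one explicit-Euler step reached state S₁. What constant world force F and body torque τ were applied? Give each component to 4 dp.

velocity change Δv = (0.00560000, -0.01840000, -0.01600000)
F = m·Δv/dt = (0.7000, -2.3000, -2.0000)
Δω = ω₁−ω₀ = (0.03200000, -0.03690000, -0.02800000)
precession coupling = (-0.0560, -0.0224, -0.0320)
τ = I·(Δω/dt) + ω₀×(Iω₀) = (0.2000, -0.1700, -0.2000)

F = (0.7000, -2.3000, -2.0000)
τ = (0.2000, -0.1700, -0.2000)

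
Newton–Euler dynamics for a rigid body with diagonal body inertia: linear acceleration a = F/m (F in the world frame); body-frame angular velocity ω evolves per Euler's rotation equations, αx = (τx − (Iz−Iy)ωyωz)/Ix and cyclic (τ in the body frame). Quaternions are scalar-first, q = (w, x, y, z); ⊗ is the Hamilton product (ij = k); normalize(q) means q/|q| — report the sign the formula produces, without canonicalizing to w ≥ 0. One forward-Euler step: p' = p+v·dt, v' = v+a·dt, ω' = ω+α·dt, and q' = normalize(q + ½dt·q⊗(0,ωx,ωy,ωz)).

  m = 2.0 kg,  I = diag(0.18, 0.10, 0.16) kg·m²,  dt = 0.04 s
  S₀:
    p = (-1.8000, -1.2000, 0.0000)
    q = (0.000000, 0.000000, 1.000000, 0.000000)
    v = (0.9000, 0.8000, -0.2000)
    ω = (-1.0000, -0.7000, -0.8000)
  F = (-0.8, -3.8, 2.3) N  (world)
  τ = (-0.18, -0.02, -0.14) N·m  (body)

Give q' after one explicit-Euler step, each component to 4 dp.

Hamilton product q⊗(0,ω) = (0.7000000, -0.8000000, 0.0000000, 1.0000000)
q + ½dt·q⊗(0,ω), renormalized = (0.0140, -0.0160, 0.9996, 0.0200)

q' = (0.0140, -0.0160, 0.9996, 0.0200)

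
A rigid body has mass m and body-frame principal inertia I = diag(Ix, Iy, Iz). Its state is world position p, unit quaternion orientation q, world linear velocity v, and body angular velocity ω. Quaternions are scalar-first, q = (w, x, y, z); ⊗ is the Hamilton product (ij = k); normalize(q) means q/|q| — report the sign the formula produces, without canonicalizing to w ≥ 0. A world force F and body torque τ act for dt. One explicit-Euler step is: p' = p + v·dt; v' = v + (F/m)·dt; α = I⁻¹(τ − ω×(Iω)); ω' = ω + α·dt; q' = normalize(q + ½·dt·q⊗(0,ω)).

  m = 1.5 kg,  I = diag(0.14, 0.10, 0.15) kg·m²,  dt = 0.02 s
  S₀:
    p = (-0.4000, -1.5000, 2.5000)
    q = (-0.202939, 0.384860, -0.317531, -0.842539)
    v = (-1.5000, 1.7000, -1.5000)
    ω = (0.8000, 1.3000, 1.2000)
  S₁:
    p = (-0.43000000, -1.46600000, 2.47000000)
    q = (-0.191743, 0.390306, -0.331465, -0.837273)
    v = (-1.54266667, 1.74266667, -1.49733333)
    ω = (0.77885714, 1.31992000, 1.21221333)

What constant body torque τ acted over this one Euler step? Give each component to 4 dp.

τ = (-0.0700, 0.0900, 0.0500)

ω₁ − ω₀ = (-0.02114286, 0.01992000, 0.01221333)
gyro term ω₀×Iω₀ = (0.0780, -0.0096, -0.0416)
applied torque τ = (-0.0700, 0.0900, 0.0500)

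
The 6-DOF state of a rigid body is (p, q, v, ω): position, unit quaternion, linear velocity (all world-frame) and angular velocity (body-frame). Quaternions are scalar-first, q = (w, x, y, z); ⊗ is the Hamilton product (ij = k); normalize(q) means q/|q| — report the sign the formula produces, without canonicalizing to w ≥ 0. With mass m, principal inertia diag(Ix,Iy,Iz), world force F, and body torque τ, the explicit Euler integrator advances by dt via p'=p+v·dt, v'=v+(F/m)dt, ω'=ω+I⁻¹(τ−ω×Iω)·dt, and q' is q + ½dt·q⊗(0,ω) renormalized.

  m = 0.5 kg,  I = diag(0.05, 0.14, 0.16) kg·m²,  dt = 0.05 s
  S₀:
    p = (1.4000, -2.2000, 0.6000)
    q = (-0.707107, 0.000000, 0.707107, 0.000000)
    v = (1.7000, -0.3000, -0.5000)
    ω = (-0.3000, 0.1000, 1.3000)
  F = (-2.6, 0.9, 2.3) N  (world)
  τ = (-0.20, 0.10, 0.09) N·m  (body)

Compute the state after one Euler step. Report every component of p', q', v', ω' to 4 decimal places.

gyro term ω×Iω = (0.0026, 0.0429, -0.0027)
(τ − ω×Iω)/I = (-4.0520, 0.4079, 0.5794)
new body rate ω' = (-0.5026, 0.1204, 1.3290)
Hamilton product q⊗(0,ω) = (-0.0707107, 1.1313712, -0.0707107, -0.7071070)
updated quaternion q' = (-0.7085, 0.0283, 0.7049, -0.0177)
linear accel F/m = (-5.2000, 1.8000, 4.6000)
p' = p + v·dt = (1.4850, -2.2150, 0.5750)
new velocity v' = (1.4400, -0.2100, -0.2700)

p' = (1.4850, -2.2150, 0.5750)
q' = (-0.7085, 0.0283, 0.7049, -0.0177)
v' = (1.4400, -0.2100, -0.2700)
ω' = (-0.5026, 0.1204, 1.3290)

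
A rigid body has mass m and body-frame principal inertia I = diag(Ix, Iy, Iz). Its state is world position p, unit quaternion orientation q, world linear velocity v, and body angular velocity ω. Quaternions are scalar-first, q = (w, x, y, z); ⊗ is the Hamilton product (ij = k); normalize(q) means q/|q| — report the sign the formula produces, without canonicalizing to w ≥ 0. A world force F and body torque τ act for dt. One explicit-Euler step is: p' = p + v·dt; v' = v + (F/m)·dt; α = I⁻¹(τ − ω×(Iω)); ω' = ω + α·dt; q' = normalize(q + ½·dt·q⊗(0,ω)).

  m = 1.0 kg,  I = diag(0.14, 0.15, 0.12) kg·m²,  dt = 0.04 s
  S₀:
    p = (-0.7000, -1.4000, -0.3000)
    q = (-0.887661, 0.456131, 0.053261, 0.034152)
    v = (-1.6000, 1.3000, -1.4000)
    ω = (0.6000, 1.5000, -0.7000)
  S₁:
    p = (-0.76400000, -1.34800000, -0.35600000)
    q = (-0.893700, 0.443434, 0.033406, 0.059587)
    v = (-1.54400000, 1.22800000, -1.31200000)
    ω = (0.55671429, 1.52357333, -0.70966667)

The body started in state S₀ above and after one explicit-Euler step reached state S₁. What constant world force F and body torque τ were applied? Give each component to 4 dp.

Δω = ω₁−ω₀ = (-0.04328571, 0.02357333, -0.00966667)
gyro term ω₀×Iω₀ = (0.0315, -0.0084, 0.0090)
applied torque τ = (-0.1200, 0.0800, -0.0200)
velocity change Δv = (0.05600000, -0.07200000, 0.08800000)
applied force F = (1.4000, -1.8000, 2.2000)

F = (1.4000, -1.8000, 2.2000)
τ = (-0.1200, 0.0800, -0.0200)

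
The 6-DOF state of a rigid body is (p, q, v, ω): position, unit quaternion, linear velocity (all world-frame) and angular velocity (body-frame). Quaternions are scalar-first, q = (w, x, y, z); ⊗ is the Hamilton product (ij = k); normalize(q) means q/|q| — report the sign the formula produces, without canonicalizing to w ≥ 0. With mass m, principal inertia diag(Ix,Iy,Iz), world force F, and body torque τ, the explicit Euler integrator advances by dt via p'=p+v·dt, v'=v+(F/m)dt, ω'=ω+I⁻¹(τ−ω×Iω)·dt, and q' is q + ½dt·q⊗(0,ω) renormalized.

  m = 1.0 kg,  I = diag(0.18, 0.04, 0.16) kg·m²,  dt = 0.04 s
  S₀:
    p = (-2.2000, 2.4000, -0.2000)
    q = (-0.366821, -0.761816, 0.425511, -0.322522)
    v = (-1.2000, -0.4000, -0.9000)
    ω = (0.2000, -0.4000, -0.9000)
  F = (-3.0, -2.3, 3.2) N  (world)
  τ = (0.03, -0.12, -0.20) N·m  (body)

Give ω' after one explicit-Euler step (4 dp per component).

ω' = (0.1971, -0.5164, -0.9528)

ω×(Iω) gyroscopic = (0.0432, -0.0036, 0.0112)
α = I⁻¹(τ − ω×Iω) = (-0.0733, -2.9100, -1.3200)
ω + α·dt = (0.1971, -0.5164, -0.9528)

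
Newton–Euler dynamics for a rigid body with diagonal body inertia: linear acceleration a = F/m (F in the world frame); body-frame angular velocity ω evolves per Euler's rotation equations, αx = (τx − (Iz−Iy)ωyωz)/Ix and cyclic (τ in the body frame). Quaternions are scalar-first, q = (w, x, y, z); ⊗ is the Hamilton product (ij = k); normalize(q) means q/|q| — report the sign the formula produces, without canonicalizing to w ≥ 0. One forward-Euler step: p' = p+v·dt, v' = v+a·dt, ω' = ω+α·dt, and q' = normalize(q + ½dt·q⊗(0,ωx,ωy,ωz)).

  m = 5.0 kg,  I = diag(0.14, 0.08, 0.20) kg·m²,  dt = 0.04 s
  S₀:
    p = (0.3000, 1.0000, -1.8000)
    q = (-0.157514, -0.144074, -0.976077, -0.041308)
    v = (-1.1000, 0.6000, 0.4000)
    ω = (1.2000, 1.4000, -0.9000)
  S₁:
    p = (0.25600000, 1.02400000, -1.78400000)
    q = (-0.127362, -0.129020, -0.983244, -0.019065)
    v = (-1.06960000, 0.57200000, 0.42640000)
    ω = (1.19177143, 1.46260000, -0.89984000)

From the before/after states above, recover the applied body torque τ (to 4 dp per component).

rate change Δω = (-0.00822857, 0.06260000, 0.00016000)
gyro term ω₀×Iω₀ = (-0.1512, 0.0648, -0.1008)
applied torque τ = (-0.1800, 0.1900, -0.1000)

τ = (-0.1800, 0.1900, -0.1000)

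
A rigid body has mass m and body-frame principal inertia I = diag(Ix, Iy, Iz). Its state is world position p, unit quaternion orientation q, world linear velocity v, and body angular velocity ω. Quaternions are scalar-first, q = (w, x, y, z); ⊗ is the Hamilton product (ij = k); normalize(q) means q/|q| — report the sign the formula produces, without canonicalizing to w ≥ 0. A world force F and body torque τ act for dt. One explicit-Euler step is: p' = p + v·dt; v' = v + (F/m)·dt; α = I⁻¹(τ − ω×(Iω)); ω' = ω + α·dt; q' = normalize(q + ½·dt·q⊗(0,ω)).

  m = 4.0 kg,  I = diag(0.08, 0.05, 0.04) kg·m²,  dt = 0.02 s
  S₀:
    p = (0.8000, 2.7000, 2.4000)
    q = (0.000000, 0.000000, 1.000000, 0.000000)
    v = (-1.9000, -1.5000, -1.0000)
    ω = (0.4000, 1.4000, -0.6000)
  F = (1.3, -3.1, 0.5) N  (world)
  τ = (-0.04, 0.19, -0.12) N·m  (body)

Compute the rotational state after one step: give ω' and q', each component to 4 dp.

angular accel α = (-0.6050, 3.9920, -2.5800)
ω' = ω + α·dt = (0.3879, 1.4798, -0.6516)
q⊗(0,ω) = (-1.4000000, -0.6000000, 0.0000000, -0.4000000)
updated quaternion q' = (-0.0140, -0.0060, 0.9999, -0.0040)

ω' = (0.3879, 1.4798, -0.6516)
q' = (-0.0140, -0.0060, 0.9999, -0.0040)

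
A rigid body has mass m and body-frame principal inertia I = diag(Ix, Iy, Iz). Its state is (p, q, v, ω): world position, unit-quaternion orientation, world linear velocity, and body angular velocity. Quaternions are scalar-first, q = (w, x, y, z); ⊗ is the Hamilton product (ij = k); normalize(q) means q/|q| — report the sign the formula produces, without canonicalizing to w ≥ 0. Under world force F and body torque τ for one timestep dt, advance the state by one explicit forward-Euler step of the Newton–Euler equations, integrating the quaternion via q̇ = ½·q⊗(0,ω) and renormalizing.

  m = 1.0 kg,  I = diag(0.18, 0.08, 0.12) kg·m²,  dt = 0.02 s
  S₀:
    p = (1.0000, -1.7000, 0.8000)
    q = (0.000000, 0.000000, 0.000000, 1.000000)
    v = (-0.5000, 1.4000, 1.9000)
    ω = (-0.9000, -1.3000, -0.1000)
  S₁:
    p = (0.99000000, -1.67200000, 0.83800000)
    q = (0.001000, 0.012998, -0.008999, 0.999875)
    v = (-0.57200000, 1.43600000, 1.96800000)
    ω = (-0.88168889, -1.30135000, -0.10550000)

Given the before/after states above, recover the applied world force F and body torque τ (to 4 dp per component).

v₁ − v₀ = (-0.07200000, 0.03600000, 0.06800000)
F = m·Δv/dt = (-3.6000, 1.8000, 3.4000)
ω₁ − ω₀ = (0.01831111, -0.00135000, -0.00550000)
ω₀×(Iω₀) = (0.0052, 0.0054, -0.1170)
I·α + gyro = (0.1700, 0.0000, -0.1500)

F = (-3.6000, 1.8000, 3.4000)
τ = (0.1700, 0.0000, -0.1500)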